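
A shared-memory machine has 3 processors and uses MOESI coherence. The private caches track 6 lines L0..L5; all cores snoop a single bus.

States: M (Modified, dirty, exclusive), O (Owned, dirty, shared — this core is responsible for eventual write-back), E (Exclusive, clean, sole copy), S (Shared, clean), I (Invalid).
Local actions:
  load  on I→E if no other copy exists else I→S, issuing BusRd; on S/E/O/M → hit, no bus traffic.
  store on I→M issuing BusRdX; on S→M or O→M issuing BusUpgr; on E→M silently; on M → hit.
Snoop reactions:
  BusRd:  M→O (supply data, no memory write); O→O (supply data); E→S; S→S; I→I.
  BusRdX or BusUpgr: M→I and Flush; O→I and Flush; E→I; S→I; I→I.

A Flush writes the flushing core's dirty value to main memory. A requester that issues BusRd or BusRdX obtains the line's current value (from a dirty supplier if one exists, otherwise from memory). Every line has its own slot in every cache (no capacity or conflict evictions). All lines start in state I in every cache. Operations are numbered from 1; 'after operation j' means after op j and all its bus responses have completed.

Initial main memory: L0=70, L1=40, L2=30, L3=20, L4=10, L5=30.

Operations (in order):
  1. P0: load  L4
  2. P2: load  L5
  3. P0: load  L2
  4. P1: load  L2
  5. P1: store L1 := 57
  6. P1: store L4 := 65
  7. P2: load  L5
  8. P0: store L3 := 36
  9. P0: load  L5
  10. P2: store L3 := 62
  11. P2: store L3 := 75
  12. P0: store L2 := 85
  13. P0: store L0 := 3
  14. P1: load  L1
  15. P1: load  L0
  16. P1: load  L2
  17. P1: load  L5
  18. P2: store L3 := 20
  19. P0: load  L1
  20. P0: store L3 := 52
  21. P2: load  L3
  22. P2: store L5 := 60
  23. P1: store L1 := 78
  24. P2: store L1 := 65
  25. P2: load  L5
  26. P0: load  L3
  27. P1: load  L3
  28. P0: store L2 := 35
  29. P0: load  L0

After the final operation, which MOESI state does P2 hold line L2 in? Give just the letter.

state = I

1. P0: load  L4  bus=[BusRd]  L4: P0=E P1=I P2=I  mem[L4]=10
2. P2: load  L5  bus=[BusRd]  L5: P0=I P1=I P2=E  mem[L5]=30
3. P0: load  L2  bus=[BusRd]  L2: P0=E P1=I P2=I  mem[L2]=30
4. P1: load  L2  bus=[BusRd]  L2: P0=S P1=S P2=I  mem[L2]=30
5. P1: store L1 := 57  bus=[BusRdX]  L1: P0=I P1=M P2=I  mem[L1]=40
6. P1: store L4 := 65  bus=[BusRdX]  L4: P0=I P1=M P2=I  mem[L4]=10
7. P2: load  L5  bus=[-]  L5: P0=I P1=I P2=E  mem[L5]=30
8. P0: store L3 := 36  bus=[BusRdX]  L3: P0=M P1=I P2=I  mem[L3]=20
9. P0: load  L5  bus=[BusRd]  L5: P0=S P1=I P2=S  mem[L5]=30
10. P2: store L3 := 62  bus=[BusRdX,Flush]  L3: P0=I P1=I P2=M  mem[L3]=36
11. P2: store L3 := 75  bus=[-]  L3: P0=I P1=I P2=M  mem[L3]=36
12. P0: store L2 := 85  bus=[BusUpgr]  L2: P0=M P1=I P2=I  mem[L2]=30
13. P0: store L0 := 3  bus=[BusRdX]  L0: P0=M P1=I P2=I  mem[L0]=70
14. P1: load  L1  bus=[-]  L1: P0=I P1=M P2=I  mem[L1]=40
15. P1: load  L0  bus=[BusRd]  L0: P0=O P1=S P2=I  mem[L0]=70
16. P1: load  L2  bus=[BusRd]  L2: P0=O P1=S P2=I  mem[L2]=30
17. P1: load  L5  bus=[BusRd]  L5: P0=S P1=S P2=S  mem[L5]=30
18. P2: store L3 := 20  bus=[-]  L3: P0=I P1=I P2=M  mem[L3]=36
19. P0: load  L1  bus=[BusRd]  L1: P0=S P1=O P2=I  mem[L1]=40
20. P0: store L3 := 52  bus=[BusRdX,Flush]  L3: P0=M P1=I P2=I  mem[L3]=20
21. P2: load  L3  bus=[BusRd]  L3: P0=O P1=I P2=S  mem[L3]=20
22. P2: store L5 := 60  bus=[BusUpgr]  L5: P0=I P1=I P2=M  mem[L5]=30
23. P1: store L1 := 78  bus=[BusUpgr]  L1: P0=I P1=M P2=I  mem[L1]=40
24. P2: store L1 := 65  bus=[BusRdX,Flush]  L1: P0=I P1=I P2=M  mem[L1]=78
25. P2: load  L5  bus=[-]  L5: P0=I P1=I P2=M  mem[L5]=30
26. P0: load  L3  bus=[-]  L3: P0=O P1=I P2=S  mem[L3]=20
27. P1: load  L3  bus=[BusRd]  L3: P0=O P1=S P2=S  mem[L3]=20
28. P0: store L2 := 35  bus=[BusUpgr]  L2: P0=M P1=I P2=I  mem[L2]=30
29. P0: load  L0  bus=[-]  L0: P0=O P1=S P2=I  mem[L0]=70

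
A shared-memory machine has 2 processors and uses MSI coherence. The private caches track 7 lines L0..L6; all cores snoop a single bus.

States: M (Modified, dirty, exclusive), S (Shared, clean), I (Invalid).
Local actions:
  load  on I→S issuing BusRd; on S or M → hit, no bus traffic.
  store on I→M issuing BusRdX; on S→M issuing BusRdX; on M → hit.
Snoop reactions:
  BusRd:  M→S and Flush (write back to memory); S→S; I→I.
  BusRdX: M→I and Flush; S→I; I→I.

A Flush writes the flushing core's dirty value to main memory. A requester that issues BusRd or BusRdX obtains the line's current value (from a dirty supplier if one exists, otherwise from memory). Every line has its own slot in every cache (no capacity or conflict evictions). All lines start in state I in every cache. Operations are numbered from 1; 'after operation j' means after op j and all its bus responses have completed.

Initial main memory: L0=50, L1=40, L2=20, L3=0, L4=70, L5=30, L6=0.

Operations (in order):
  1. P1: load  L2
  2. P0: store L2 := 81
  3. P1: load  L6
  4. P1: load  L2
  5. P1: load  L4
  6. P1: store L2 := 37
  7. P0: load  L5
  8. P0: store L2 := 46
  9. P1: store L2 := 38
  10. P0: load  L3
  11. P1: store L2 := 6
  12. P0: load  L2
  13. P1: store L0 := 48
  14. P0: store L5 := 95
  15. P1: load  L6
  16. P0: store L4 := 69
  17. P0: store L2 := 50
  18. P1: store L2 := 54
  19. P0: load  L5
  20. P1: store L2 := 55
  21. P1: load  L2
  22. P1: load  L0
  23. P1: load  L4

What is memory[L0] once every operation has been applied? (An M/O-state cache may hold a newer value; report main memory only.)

[1] P1: load  L2 | P0:I, P1:S(20) | bus: BusRd
[2] P0: store L2 := 81 | P0:M(81), P1:I | bus: BusRdX
[3] P1: load  L6 | P0:I, P1:S(0) | bus: BusRd
[4] P1: load  L2 | P0:S(81), P1:S(81) | bus: BusRd,Flush
[5] P1: load  L4 | P0:I, P1:S(70) | bus: BusRd
[6] P1: store L2 := 37 | P0:I, P1:M(37) | bus: BusRdX
[7] P0: load  L5 | P0:S(30), P1:I | bus: BusRd
[8] P0: store L2 := 46 | P0:M(46), P1:I | bus: BusRdX,Flush
[9] P1: store L2 := 38 | P0:I, P1:M(38) | bus: BusRdX,Flush
[10] P0: load  L3 | P0:S(0), P1:I | bus: BusRd
[11] P1: store L2 := 6 | P0:I, P1:M(6) | bus: none
[12] P0: load  L2 | P0:S(6), P1:S(6) | bus: BusRd,Flush
[13] P1: store L0 := 48 | P0:I, P1:M(48) | bus: BusRdX
[14] P0: store L5 := 95 | P0:M(95), P1:I | bus: BusRdX
[15] P1: load  L6 | P0:I, P1:S(0) | bus: none
[16] P0: store L4 := 69 | P0:M(69), P1:I | bus: BusRdX
[17] P0: store L2 := 50 | P0:M(50), P1:I | bus: BusRdX
[18] P1: store L2 := 54 | P0:I, P1:M(54) | bus: BusRdX,Flush
[19] P0: load  L5 | P0:M(95), P1:I | bus: none
[20] P1: store L2 := 55 | P0:I, P1:M(55) | bus: none
[21] P1: load  L2 | P0:I, P1:M(55) | bus: none
[22] P1: load  L0 | P0:I, P1:M(48) | bus: none
[23] P1: load  L4 | P0:S(69), P1:S(69) | bus: BusRd,Flush

memory[L0] = 50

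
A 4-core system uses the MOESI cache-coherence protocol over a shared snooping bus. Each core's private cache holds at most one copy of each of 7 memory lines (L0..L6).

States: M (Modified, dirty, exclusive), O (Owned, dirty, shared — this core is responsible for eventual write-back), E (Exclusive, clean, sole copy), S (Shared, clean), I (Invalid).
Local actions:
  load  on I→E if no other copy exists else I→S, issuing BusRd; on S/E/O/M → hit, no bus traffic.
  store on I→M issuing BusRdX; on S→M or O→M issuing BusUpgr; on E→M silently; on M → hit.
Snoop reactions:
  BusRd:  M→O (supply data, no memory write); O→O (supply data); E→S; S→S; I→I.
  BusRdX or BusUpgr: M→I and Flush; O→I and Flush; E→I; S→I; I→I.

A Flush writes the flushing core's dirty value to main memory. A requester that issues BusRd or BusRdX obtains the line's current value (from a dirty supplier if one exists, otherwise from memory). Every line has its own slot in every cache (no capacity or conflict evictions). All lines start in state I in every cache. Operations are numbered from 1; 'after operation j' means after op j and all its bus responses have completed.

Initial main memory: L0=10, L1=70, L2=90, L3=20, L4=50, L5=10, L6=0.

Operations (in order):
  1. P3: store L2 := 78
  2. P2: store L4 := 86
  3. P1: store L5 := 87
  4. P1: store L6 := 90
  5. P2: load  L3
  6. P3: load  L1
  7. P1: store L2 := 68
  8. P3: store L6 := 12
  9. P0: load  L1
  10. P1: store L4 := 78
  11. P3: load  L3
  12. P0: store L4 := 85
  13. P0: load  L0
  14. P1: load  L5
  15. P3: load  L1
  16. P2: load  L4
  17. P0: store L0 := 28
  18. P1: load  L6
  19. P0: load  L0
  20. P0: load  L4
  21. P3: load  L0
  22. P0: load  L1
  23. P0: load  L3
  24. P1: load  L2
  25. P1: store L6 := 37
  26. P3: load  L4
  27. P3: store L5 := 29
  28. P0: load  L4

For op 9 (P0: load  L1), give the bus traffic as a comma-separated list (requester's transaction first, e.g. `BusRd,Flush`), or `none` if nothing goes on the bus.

bus = BusRd

  op1 P3: store L2 := 78 → I/I/I/M on L2; bus BusRdX; mem=90
  op2 P2: store L4 := 86 → I/I/M/I on L4; bus BusRdX; mem=50
  op3 P1: store L5 := 87 → I/M/I/I on L5; bus BusRdX; mem=10
  op4 P1: store L6 := 90 → I/M/I/I on L6; bus BusRdX; mem=0
  op5 P2: load  L3 → I/I/E/I on L3; bus BusRd; mem=20
  op6 P3: load  L1 → I/I/I/E on L1; bus BusRd; mem=70
  op7 P1: store L2 := 68 → I/M/I/I on L2; bus BusRdX Flush; mem=78
  op8 P3: store L6 := 12 → I/I/I/M on L6; bus BusRdX Flush; mem=90
  op9 P0: load  L1 → S/I/I/S on L1; bus BusRd; mem=70
  op10 P1: store L4 := 78 → I/M/I/I on L4; bus BusRdX Flush; mem=86
  op11 P3: load  L3 → I/I/S/S on L3; bus BusRd; mem=20
  op12 P0: store L4 := 85 → M/I/I/I on L4; bus BusRdX Flush; mem=78
  op13 P0: load  L0 → E/I/I/I on L0; bus BusRd; mem=10
  op14 P1: load  L5 → I/M/I/I on L5; bus (none); mem=10
  op15 P3: load  L1 → S/I/I/S on L1; bus (none); mem=70
  op16 P2: load  L4 → O/I/S/I on L4; bus BusRd; mem=78
  op17 P0: store L0 := 28 → M/I/I/I on L0; bus (none); mem=10
  op18 P1: load  L6 → I/S/I/O on L6; bus BusRd; mem=90
  op19 P0: load  L0 → M/I/I/I on L0; bus (none); mem=10
  op20 P0: load  L4 → O/I/S/I on L4; bus (none); mem=78
  op21 P3: load  L0 → O/I/I/S on L0; bus BusRd; mem=10
  op22 P0: load  L1 → S/I/I/S on L1; bus (none); mem=70
  op23 P0: load  L3 → S/I/S/S on L3; bus BusRd; mem=20
  op24 P1: load  L2 → I/M/I/I on L2; bus (none); mem=78
  op25 P1: store L6 := 37 → I/M/I/I on L6; bus BusUpgr Flush; mem=12
  op26 P3: load  L4 → O/I/S/S on L4; bus BusRd; mem=78
  op27 P3: store L5 := 29 → I/I/I/M on L5; bus BusRdX Flush; mem=87
  op28 P0: load  L4 → O/I/S/S on L4; bus (none); mem=78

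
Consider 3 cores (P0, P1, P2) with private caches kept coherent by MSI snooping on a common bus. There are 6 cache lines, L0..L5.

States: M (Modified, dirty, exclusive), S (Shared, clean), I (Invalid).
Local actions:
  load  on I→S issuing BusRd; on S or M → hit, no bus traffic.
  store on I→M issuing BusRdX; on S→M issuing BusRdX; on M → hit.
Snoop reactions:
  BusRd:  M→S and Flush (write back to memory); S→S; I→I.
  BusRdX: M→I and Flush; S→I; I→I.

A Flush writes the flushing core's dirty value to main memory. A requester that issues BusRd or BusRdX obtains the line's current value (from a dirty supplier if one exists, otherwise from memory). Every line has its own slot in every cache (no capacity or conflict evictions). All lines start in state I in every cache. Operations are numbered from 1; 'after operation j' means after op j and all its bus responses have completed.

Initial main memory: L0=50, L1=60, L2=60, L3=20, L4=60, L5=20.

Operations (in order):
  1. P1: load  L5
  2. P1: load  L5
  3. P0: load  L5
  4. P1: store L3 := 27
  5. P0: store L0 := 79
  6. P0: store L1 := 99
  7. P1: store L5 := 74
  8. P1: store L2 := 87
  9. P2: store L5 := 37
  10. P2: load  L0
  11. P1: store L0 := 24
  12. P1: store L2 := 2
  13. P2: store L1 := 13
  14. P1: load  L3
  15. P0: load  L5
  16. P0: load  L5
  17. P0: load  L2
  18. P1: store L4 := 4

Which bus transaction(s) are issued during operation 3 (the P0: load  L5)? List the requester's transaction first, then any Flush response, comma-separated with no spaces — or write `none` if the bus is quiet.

bus = BusRd

1. P1: load  L5  bus=[BusRd]  L5: P0=I P1=S P2=I  mem[L5]=20
2. P1: load  L5  bus=[-]  L5: P0=I P1=S P2=I  mem[L5]=20
3. P0: load  L5  bus=[BusRd]  L5: P0=S P1=S P2=I  mem[L5]=20
4. P1: store L3 := 27  bus=[BusRdX]  L3: P0=I P1=M P2=I  mem[L3]=20
5. P0: store L0 := 79  bus=[BusRdX]  L0: P0=M P1=I P2=I  mem[L0]=50
6. P0: store L1 := 99  bus=[BusRdX]  L1: P0=M P1=I P2=I  mem[L1]=60
7. P1: store L5 := 74  bus=[BusRdX]  L5: P0=I P1=M P2=I  mem[L5]=20
8. P1: store L2 := 87  bus=[BusRdX]  L2: P0=I P1=M P2=I  mem[L2]=60
9. P2: store L5 := 37  bus=[BusRdX,Flush]  L5: P0=I P1=I P2=M  mem[L5]=74
10. P2: load  L0  bus=[BusRd,Flush]  L0: P0=S P1=I P2=S  mem[L0]=79
11. P1: store L0 := 24  bus=[BusRdX]  L0: P0=I P1=M P2=I  mem[L0]=79
12. P1: store L2 := 2  bus=[-]  L2: P0=I P1=M P2=I  mem[L2]=60
13. P2: store L1 := 13  bus=[BusRdX,Flush]  L1: P0=I P1=I P2=M  mem[L1]=99
14. P1: load  L3  bus=[-]  L3: P0=I P1=M P2=I  mem[L3]=20
15. P0: load  L5  bus=[BusRd,Flush]  L5: P0=S P1=I P2=S  mem[L5]=37
16. P0: load  L5  bus=[-]  L5: P0=S P1=I P2=S  mem[L5]=37
17. P0: load  L2  bus=[BusRd,Flush]  L2: P0=S P1=S P2=I  mem[L2]=2
18. P1: store L4 := 4  bus=[BusRdX]  L4: P0=I P1=M P2=I  mem[L4]=60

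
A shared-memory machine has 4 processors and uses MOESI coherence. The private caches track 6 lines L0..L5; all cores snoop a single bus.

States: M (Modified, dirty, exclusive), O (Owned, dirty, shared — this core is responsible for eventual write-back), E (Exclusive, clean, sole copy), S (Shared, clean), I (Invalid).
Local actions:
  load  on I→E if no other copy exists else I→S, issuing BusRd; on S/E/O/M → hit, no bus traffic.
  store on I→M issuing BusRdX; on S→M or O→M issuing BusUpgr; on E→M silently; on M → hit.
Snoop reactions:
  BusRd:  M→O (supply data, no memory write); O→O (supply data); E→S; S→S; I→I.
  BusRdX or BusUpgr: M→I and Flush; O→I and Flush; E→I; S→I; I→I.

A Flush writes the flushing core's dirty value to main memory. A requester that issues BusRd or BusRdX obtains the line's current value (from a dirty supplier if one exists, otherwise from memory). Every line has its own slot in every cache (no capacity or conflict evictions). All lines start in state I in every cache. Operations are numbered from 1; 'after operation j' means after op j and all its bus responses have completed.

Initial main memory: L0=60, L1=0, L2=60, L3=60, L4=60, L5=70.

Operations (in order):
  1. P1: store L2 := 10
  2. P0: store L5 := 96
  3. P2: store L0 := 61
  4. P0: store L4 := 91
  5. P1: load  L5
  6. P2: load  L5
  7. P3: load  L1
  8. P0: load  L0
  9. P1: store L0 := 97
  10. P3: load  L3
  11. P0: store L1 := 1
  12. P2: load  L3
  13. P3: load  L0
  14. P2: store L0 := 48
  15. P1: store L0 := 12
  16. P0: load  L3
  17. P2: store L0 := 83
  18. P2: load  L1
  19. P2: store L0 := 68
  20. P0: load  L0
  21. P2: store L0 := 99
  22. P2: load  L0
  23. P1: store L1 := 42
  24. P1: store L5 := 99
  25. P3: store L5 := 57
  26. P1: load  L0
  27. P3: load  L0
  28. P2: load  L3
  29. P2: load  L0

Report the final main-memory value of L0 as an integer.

[1] P1: store L2 := 10 | P0:I, P1:M(10), P2:I, P3:I | bus: BusRdX
[2] P0: store L5 := 96 | P0:M(96), P1:I, P2:I, P3:I | bus: BusRdX
[3] P2: store L0 := 61 | P0:I, P1:I, P2:M(61), P3:I | bus: BusRdX
[4] P0: store L4 := 91 | P0:M(91), P1:I, P2:I, P3:I | bus: BusRdX
[5] P1: load  L5 | P0:O(96), P1:S(96), P2:I, P3:I | bus: BusRd
[6] P2: load  L5 | P0:O(96), P1:S(96), P2:S(96), P3:I | bus: BusRd
[7] P3: load  L1 | P0:I, P1:I, P2:I, P3:E(0) | bus: BusRd
[8] P0: load  L0 | P0:S(61), P1:I, P2:O(61), P3:I | bus: BusRd
[9] P1: store L0 := 97 | P0:I, P1:M(97), P2:I, P3:I | bus: BusRdX,Flush
[10] P3: load  L3 | P0:I, P1:I, P2:I, P3:E(60) | bus: BusRd
[11] P0: store L1 := 1 | P0:M(1), P1:I, P2:I, P3:I | bus: BusRdX
[12] P2: load  L3 | P0:I, P1:I, P2:S(60), P3:S(60) | bus: BusRd
[13] P3: load  L0 | P0:I, P1:O(97), P2:I, P3:S(97) | bus: BusRd
[14] P2: store L0 := 48 | P0:I, P1:I, P2:M(48), P3:I | bus: BusRdX,Flush
[15] P1: store L0 := 12 | P0:I, P1:M(12), P2:I, P3:I | bus: BusRdX,Flush
[16] P0: load  L3 | P0:S(60), P1:I, P2:S(60), P3:S(60) | bus: BusRd
[17] P2: store L0 := 83 | P0:I, P1:I, P2:M(83), P3:I | bus: BusRdX,Flush
[18] P2: load  L1 | P0:O(1), P1:I, P2:S(1), P3:I | bus: BusRd
[19] P2: store L0 := 68 | P0:I, P1:I, P2:M(68), P3:I | bus: none
[20] P0: load  L0 | P0:S(68), P1:I, P2:O(68), P3:I | bus: BusRd
[21] P2: store L0 := 99 | P0:I, P1:I, P2:M(99), P3:I | bus: BusUpgr
[22] P2: load  L0 | P0:I, P1:I, P2:M(99), P3:I | bus: none
[23] P1: store L1 := 42 | P0:I, P1:M(42), P2:I, P3:I | bus: BusRdX,Flush
[24] P1: store L5 := 99 | P0:I, P1:M(99), P2:I, P3:I | bus: BusUpgr,Flush
[25] P3: store L5 := 57 | P0:I, P1:I, P2:I, P3:M(57) | bus: BusRdX,Flush
[26] P1: load  L0 | P0:I, P1:S(99), P2:O(99), P3:I | bus: BusRd
[27] P3: load  L0 | P0:I, P1:S(99), P2:O(99), P3:S(99) | bus: BusRd
[28] P2: load  L3 | P0:S(60), P1:I, P2:S(60), P3:S(60) | bus: none
[29] P2: load  L0 | P0:I, P1:S(99), P2:O(99), P3:S(99) | bus: none

memory[L0] = 12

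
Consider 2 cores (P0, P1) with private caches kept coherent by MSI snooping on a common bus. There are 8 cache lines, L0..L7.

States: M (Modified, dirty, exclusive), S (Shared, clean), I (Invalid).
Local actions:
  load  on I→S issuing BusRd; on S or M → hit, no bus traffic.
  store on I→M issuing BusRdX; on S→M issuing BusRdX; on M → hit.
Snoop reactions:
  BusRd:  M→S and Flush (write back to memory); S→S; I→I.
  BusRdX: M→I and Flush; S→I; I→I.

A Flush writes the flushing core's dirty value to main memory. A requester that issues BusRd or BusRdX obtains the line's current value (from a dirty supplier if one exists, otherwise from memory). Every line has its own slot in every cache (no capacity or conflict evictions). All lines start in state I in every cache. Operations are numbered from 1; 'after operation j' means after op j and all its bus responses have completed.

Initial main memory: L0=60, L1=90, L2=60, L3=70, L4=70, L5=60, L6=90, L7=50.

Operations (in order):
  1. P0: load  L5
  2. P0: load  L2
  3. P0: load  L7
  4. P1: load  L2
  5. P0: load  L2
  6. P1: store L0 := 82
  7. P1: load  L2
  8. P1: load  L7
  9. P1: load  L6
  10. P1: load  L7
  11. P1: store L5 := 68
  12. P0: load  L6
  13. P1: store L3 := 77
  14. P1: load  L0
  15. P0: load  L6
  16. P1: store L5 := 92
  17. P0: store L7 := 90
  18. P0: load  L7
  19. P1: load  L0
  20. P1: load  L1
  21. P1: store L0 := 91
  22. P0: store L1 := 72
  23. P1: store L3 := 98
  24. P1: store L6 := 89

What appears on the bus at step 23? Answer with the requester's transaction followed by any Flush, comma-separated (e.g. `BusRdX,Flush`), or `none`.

[1] P0: load  L5 | P0:S(60), P1:I | bus: BusRd
[2] P0: load  L2 | P0:S(60), P1:I | bus: BusRd
[3] P0: load  L7 | P0:S(50), P1:I | bus: BusRd
[4] P1: load  L2 | P0:S(60), P1:S(60) | bus: BusRd
[5] P0: load  L2 | P0:S(60), P1:S(60) | bus: none
[6] P1: store L0 := 82 | P0:I, P1:M(82) | bus: BusRdX
[7] P1: load  L2 | P0:S(60), P1:S(60) | bus: none
[8] P1: load  L7 | P0:S(50), P1:S(50) | bus: BusRd
[9] P1: load  L6 | P0:I, P1:S(90) | bus: BusRd
[10] P1: load  L7 | P0:S(50), P1:S(50) | bus: none
[11] P1: store L5 := 68 | P0:I, P1:M(68) | bus: BusRdX
[12] P0: load  L6 | P0:S(90), P1:S(90) | bus: BusRd
[13] P1: store L3 := 77 | P0:I, P1:M(77) | bus: BusRdX
[14] P1: load  L0 | P0:I, P1:M(82) | bus: none
[15] P0: load  L6 | P0:S(90), P1:S(90) | bus: none
[16] P1: store L5 := 92 | P0:I, P1:M(92) | bus: none
[17] P0: store L7 := 90 | P0:M(90), P1:I | bus: BusRdX
[18] P0: load  L7 | P0:M(90), P1:I | bus: none
[19] P1: load  L0 | P0:I, P1:M(82) | bus: none
[20] P1: load  L1 | P0:I, P1:S(90) | bus: BusRd
[21] P1: store L0 := 91 | P0:I, P1:M(91) | bus: none
[22] P0: store L1 := 72 | P0:M(72), P1:I | bus: BusRdX
[23] P1: store L3 := 98 | P0:I, P1:M(98) | bus: none
[24] P1: store L6 := 89 | P0:I, P1:M(89) | bus: BusRdX

bus = none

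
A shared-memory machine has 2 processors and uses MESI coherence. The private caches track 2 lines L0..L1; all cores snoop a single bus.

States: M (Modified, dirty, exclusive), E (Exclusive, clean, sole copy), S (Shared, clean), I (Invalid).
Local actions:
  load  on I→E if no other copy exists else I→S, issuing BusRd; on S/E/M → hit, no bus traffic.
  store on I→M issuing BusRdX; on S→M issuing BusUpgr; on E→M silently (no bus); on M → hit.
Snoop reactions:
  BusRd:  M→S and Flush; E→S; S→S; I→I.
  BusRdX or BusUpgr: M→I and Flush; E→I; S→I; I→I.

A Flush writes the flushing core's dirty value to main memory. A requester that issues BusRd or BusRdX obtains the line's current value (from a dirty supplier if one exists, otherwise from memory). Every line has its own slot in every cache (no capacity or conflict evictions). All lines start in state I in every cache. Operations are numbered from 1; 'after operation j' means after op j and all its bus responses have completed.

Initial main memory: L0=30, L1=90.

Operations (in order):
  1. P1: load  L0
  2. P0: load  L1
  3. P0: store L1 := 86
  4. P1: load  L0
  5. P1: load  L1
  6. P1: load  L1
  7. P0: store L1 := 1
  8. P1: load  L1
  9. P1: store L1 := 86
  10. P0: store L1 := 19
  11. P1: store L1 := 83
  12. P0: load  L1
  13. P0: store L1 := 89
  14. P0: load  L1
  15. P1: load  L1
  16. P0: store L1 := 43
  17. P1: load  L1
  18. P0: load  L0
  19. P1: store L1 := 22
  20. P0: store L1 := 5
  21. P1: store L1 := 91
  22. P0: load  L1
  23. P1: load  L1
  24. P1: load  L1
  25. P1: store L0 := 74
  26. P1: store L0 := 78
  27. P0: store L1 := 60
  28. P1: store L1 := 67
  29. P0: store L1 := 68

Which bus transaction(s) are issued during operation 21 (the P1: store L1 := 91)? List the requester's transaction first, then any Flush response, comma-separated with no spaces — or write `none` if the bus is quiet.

1. P1: load  L0  bus=[BusRd]  L0: P0=I P1=E  mem[L0]=30
2. P0: load  L1  bus=[BusRd]  L1: P0=E P1=I  mem[L1]=90
3. P0: store L1 := 86  bus=[-]  L1: P0=M P1=I  mem[L1]=90
4. P1: load  L0  bus=[-]  L0: P0=I P1=E  mem[L0]=30
5. P1: load  L1  bus=[BusRd,Flush]  L1: P0=S P1=S  mem[L1]=86
6. P1: load  L1  bus=[-]  L1: P0=S P1=S  mem[L1]=86
7. P0: store L1 := 1  bus=[BusUpgr]  L1: P0=M P1=I  mem[L1]=86
8. P1: load  L1  bus=[BusRd,Flush]  L1: P0=S P1=S  mem[L1]=1
9. P1: store L1 := 86  bus=[BusUpgr]  L1: P0=I P1=M  mem[L1]=1
10. P0: store L1 := 19  bus=[BusRdX,Flush]  L1: P0=M P1=I  mem[L1]=86
11. P1: store L1 := 83  bus=[BusRdX,Flush]  L1: P0=I P1=M  mem[L1]=19
12. P0: load  L1  bus=[BusRd,Flush]  L1: P0=S P1=S  mem[L1]=83
13. P0: store L1 := 89  bus=[BusUpgr]  L1: P0=M P1=I  mem[L1]=83
14. P0: load  L1  bus=[-]  L1: P0=M P1=I  mem[L1]=83
15. P1: load  L1  bus=[BusRd,Flush]  L1: P0=S P1=S  mem[L1]=89
16. P0: store L1 := 43  bus=[BusUpgr]  L1: P0=M P1=I  mem[L1]=89
17. P1: load  L1  bus=[BusRd,Flush]  L1: P0=S P1=S  mem[L1]=43
18. P0: load  L0  bus=[BusRd]  L0: P0=S P1=S  mem[L0]=30
19. P1: store L1 := 22  bus=[BusUpgr]  L1: P0=I P1=M  mem[L1]=43
20. P0: store L1 := 5  bus=[BusRdX,Flush]  L1: P0=M P1=I  mem[L1]=22
21. P1: store L1 := 91  bus=[BusRdX,Flush]  L1: P0=I P1=M  mem[L1]=5
22. P0: load  L1  bus=[BusRd,Flush]  L1: P0=S P1=S  mem[L1]=91
23. P1: load  L1  bus=[-]  L1: P0=S P1=S  mem[L1]=91
24. P1: load  L1  bus=[-]  L1: P0=S P1=S  mem[L1]=91
25. P1: store L0 := 74  bus=[BusUpgr]  L0: P0=I P1=M  mem[L0]=30
26. P1: store L0 := 78  bus=[-]  L0: P0=I P1=M  mem[L0]=30
27. P0: store L1 := 60  bus=[BusUpgr]  L1: P0=M P1=I  mem[L1]=91
28. P1: store L1 := 67  bus=[BusRdX,Flush]  L1: P0=I P1=M  mem[L1]=60
29. P0: store L1 := 68  bus=[BusRdX,Flush]  L1: P0=M P1=I  mem[L1]=67

bus = BusRdX,Flush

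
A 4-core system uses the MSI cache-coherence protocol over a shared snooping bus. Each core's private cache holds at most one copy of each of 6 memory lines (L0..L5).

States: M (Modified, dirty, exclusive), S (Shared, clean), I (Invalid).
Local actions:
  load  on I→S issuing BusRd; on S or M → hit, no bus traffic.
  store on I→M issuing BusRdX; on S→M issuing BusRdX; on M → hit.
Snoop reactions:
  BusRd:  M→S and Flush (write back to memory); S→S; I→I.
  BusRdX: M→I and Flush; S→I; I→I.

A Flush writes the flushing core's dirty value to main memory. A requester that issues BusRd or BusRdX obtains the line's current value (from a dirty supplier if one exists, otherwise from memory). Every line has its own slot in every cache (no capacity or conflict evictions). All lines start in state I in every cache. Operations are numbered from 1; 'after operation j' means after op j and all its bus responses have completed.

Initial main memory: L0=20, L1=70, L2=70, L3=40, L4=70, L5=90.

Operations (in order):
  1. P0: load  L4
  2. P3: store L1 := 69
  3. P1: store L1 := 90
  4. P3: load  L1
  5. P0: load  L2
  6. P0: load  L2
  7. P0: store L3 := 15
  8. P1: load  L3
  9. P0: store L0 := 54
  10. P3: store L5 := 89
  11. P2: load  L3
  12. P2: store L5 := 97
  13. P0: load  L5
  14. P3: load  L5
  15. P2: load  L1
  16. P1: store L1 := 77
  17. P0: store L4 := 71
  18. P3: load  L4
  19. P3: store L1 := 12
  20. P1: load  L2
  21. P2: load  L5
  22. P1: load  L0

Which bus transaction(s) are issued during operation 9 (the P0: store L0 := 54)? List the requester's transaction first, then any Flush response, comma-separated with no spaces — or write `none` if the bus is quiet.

step 1: P0: load  L4  ⟶  SIII  (L4)  txn=BusRd  M[L4]=70
step 2: P3: store L1 := 69  ⟶  IIIM  (L1)  txn=BusRdX  M[L1]=70
step 3: P1: store L1 := 90  ⟶  IMII  (L1)  txn=BusRdX+Flush  M[L1]=69
step 4: P3: load  L1  ⟶  ISIS  (L1)  txn=BusRd+Flush  M[L1]=90
step 5: P0: load  L2  ⟶  SIII  (L2)  txn=BusRd  M[L2]=70
step 6: P0: load  L2  ⟶  SIII  (L2)  txn=∅  M[L2]=70
step 7: P0: store L3 := 15  ⟶  MIII  (L3)  txn=BusRdX  M[L3]=40
step 8: P1: load  L3  ⟶  SSII  (L3)  txn=BusRd+Flush  M[L3]=15
step 9: P0: store L0 := 54  ⟶  MIII  (L0)  txn=BusRdX  M[L0]=20
step 10: P3: store L5 := 89  ⟶  IIIM  (L5)  txn=BusRdX  M[L5]=90
step 11: P2: load  L3  ⟶  SSSI  (L3)  txn=BusRd  M[L3]=15
step 12: P2: store L5 := 97  ⟶  IIMI  (L5)  txn=BusRdX+Flush  M[L5]=89
step 13: P0: load  L5  ⟶  SISI  (L5)  txn=BusRd+Flush  M[L5]=97
step 14: P3: load  L5  ⟶  SISS  (L5)  txn=BusRd  M[L5]=97
step 15: P2: load  L1  ⟶  ISSS  (L1)  txn=BusRd  M[L1]=90
step 16: P1: store L1 := 77  ⟶  IMII  (L1)  txn=BusRdX  M[L1]=90
step 17: P0: store L4 := 71  ⟶  MIII  (L4)  txn=BusRdX  M[L4]=70
step 18: P3: load  L4  ⟶  SIIS  (L4)  txn=BusRd+Flush  M[L4]=71
step 19: P3: store L1 := 12  ⟶  IIIM  (L1)  txn=BusRdX+Flush  M[L1]=77
step 20: P1: load  L2  ⟶  SSII  (L2)  txn=BusRd  M[L2]=70
step 21: P2: load  L5  ⟶  SISS  (L5)  txn=∅  M[L5]=97
step 22: P1: load  L0  ⟶  SSII  (L0)  txn=BusRd+Flush  M[L0]=54

bus = BusRdX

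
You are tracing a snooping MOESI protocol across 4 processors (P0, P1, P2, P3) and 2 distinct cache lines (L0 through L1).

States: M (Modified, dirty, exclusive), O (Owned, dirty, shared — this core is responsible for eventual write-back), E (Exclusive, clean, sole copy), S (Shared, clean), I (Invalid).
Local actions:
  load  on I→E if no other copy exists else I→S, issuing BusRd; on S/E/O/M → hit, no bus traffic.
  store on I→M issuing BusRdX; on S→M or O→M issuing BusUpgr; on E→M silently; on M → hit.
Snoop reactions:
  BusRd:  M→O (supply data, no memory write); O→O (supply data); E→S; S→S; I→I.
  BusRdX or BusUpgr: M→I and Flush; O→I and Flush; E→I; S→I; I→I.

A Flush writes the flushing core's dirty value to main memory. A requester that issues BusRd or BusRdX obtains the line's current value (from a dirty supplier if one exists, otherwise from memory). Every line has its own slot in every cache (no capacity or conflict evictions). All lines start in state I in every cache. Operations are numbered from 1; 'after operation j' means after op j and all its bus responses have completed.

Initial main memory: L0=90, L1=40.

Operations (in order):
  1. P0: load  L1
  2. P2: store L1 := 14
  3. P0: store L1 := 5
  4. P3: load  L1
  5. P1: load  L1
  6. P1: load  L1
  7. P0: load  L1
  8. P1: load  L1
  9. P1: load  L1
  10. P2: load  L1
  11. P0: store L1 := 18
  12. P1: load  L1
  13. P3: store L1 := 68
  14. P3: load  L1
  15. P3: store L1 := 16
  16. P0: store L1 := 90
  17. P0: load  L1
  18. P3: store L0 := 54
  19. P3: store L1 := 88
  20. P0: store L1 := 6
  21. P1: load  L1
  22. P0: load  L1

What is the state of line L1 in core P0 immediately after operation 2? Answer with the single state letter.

state = I

  op1 P0: load  L1 → E/I/I/I on L1; bus BusRd; mem=40
  op2 P2: store L1 := 14 → I/I/M/I on L1; bus BusRdX; mem=40
  op3 P0: store L1 := 5 → M/I/I/I on L1; bus BusRdX Flush; mem=14
  op4 P3: load  L1 → O/I/I/S on L1; bus BusRd; mem=14
  op5 P1: load  L1 → O/S/I/S on L1; bus BusRd; mem=14
  op6 P1: load  L1 → O/S/I/S on L1; bus (none); mem=14
  op7 P0: load  L1 → O/S/I/S on L1; bus (none); mem=14
  op8 P1: load  L1 → O/S/I/S on L1; bus (none); mem=14
  op9 P1: load  L1 → O/S/I/S on L1; bus (none); mem=14
  op10 P2: load  L1 → O/S/S/S on L1; bus BusRd; mem=14
  op11 P0: store L1 := 18 → M/I/I/I on L1; bus BusUpgr; mem=14
  op12 P1: load  L1 → O/S/I/I on L1; bus BusRd; mem=14
  op13 P3: store L1 := 68 → I/I/I/M on L1; bus BusRdX Flush; mem=18
  op14 P3: load  L1 → I/I/I/M on L1; bus (none); mem=18
  op15 P3: store L1 := 16 → I/I/I/M on L1; bus (none); mem=18
  op16 P0: store L1 := 90 → M/I/I/I on L1; bus BusRdX Flush; mem=16
  op17 P0: load  L1 → M/I/I/I on L1; bus (none); mem=16
  op18 P3: store L0 := 54 → I/I/I/M on L0; bus BusRdX; mem=90
  op19 P3: store L1 := 88 → I/I/I/M on L1; bus BusRdX Flush; mem=90
  op20 P0: store L1 := 6 → M/I/I/I on L1; bus BusRdX Flush; mem=88
  op21 P1: load  L1 → O/S/I/I on L1; bus BusRd; mem=88
  op22 P0: load  L1 → O/S/I/I on L1; bus (none); mem=88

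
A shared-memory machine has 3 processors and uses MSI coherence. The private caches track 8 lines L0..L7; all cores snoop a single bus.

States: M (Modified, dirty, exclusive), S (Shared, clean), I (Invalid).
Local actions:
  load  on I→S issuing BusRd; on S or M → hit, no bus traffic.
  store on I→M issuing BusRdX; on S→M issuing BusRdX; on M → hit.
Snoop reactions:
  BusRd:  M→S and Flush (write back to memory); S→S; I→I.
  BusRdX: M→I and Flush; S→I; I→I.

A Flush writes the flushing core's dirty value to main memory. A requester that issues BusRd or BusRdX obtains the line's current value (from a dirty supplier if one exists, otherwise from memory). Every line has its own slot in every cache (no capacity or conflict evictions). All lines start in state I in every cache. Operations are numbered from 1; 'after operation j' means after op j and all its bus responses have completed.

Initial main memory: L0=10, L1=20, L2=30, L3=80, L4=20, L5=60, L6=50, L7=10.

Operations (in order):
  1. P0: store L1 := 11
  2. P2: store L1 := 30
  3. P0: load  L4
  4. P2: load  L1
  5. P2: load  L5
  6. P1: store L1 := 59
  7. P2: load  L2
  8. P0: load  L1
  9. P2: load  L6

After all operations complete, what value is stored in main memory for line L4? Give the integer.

memory[L4] = 20

step 1: P0: store L1 := 11  ⟶  MII  (L1)  txn=BusRdX  M[L1]=20
step 2: P2: store L1 := 30  ⟶  IIM  (L1)  txn=BusRdX+Flush  M[L1]=11
step 3: P0: load  L4  ⟶  SII  (L4)  txn=BusRd  M[L4]=20
step 4: P2: load  L1  ⟶  IIM  (L1)  txn=∅  M[L1]=11
step 5: P2: load  L5  ⟶  IIS  (L5)  txn=BusRd  M[L5]=60
step 6: P1: store L1 := 59  ⟶  IMI  (L1)  txn=BusRdX+Flush  M[L1]=30
step 7: P2: load  L2  ⟶  IIS  (L2)  txn=BusRd  M[L2]=30
step 8: P0: load  L1  ⟶  SSI  (L1)  txn=BusRd+Flush  M[L1]=59
step 9: P2: load  L6  ⟶  IIS  (L6)  txn=BusRd  M[L6]=50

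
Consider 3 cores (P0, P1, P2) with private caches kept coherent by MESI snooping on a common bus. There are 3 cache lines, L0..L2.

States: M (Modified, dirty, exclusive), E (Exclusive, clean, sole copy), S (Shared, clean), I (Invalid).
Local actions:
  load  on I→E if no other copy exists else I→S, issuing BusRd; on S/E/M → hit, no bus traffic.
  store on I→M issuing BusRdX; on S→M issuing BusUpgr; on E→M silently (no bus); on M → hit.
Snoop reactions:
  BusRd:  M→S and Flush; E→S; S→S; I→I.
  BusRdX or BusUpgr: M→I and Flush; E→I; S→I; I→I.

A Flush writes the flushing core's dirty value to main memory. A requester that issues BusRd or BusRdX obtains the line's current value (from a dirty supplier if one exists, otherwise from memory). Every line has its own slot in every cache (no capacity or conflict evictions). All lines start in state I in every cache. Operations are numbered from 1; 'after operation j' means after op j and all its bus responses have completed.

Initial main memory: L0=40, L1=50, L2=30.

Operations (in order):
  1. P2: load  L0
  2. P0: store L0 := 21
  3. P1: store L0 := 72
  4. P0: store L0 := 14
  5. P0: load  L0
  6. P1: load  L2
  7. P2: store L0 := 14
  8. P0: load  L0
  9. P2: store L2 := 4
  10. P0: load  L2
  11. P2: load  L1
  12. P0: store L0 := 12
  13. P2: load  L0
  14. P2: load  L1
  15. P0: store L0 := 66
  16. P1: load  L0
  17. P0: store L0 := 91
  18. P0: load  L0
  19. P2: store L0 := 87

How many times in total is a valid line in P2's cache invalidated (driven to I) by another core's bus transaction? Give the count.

[1] P2: load  L0 | P0:I, P1:I, P2:E(40) | bus: BusRd
[2] P0: store L0 := 21 | P0:M(21), P1:I, P2:I | bus: BusRdX
[3] P1: store L0 := 72 | P0:I, P1:M(72), P2:I | bus: BusRdX,Flush
[4] P0: store L0 := 14 | P0:M(14), P1:I, P2:I | bus: BusRdX,Flush
[5] P0: load  L0 | P0:M(14), P1:I, P2:I | bus: none
[6] P1: load  L2 | P0:I, P1:E(30), P2:I | bus: BusRd
[7] P2: store L0 := 14 | P0:I, P1:I, P2:M(14) | bus: BusRdX,Flush
[8] P0: load  L0 | P0:S(14), P1:I, P2:S(14) | bus: BusRd,Flush
[9] P2: store L2 := 4 | P0:I, P1:I, P2:M(4) | bus: BusRdX
[10] P0: load  L2 | P0:S(4), P1:I, P2:S(4) | bus: BusRd,Flush
[11] P2: load  L1 | P0:I, P1:I, P2:E(50) | bus: BusRd
[12] P0: store L0 := 12 | P0:M(12), P1:I, P2:I | bus: BusUpgr
[13] P2: load  L0 | P0:S(12), P1:I, P2:S(12) | bus: BusRd,Flush
[14] P2: load  L1 | P0:I, P1:I, P2:E(50) | bus: none
[15] P0: store L0 := 66 | P0:M(66), P1:I, P2:I | bus: BusUpgr
[16] P1: load  L0 | P0:S(66), P1:S(66), P2:I | bus: BusRd,Flush
[17] P0: store L0 := 91 | P0:M(91), P1:I, P2:I | bus: BusUpgr
[18] P0: load  L0 | P0:M(91), P1:I, P2:I | bus: none
[19] P2: store L0 := 87 | P0:I, P1:I, P2:M(87) | bus: BusRdX,Flush

invalidations = 3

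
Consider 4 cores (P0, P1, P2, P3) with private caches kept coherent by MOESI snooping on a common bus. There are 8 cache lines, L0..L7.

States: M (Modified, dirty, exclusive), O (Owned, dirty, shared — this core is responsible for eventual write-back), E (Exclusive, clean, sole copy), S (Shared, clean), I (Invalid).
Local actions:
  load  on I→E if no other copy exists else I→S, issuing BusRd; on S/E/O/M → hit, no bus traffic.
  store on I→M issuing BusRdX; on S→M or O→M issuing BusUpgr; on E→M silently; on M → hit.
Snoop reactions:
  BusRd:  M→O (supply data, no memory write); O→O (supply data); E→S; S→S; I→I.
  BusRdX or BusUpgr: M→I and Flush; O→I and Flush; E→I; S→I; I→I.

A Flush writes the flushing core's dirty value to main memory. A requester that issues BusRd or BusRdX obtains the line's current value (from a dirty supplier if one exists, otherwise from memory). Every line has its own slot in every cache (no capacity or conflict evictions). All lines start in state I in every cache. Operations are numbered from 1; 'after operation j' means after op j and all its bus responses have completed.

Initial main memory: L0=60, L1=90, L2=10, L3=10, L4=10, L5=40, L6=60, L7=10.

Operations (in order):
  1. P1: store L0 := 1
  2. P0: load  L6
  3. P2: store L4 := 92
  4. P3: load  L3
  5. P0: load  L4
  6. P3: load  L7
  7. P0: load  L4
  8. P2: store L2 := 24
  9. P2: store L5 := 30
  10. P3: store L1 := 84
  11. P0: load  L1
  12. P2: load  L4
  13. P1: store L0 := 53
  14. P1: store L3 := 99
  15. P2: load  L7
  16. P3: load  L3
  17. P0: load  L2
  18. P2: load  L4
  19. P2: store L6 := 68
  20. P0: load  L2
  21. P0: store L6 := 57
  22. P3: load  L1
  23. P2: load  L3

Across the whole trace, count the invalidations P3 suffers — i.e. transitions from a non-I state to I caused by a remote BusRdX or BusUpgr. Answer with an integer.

[1] P1: store L0 := 1 | P0:I, P1:M(1), P2:I, P3:I | bus: BusRdX
[2] P0: load  L6 | P0:E(60), P1:I, P2:I, P3:I | bus: BusRd
[3] P2: store L4 := 92 | P0:I, P1:I, P2:M(92), P3:I | bus: BusRdX
[4] P3: load  L3 | P0:I, P1:I, P2:I, P3:E(10) | bus: BusRd
[5] P0: load  L4 | P0:S(92), P1:I, P2:O(92), P3:I | bus: BusRd
[6] P3: load  L7 | P0:I, P1:I, P2:I, P3:E(10) | bus: BusRd
[7] P0: load  L4 | P0:S(92), P1:I, P2:O(92), P3:I | bus: none
[8] P2: store L2 := 24 | P0:I, P1:I, P2:M(24), P3:I | bus: BusRdX
[9] P2: store L5 := 30 | P0:I, P1:I, P2:M(30), P3:I | bus: BusRdX
[10] P3: store L1 := 84 | P0:I, P1:I, P2:I, P3:M(84) | bus: BusRdX
[11] P0: load  L1 | P0:S(84), P1:I, P2:I, P3:O(84) | bus: BusRd
[12] P2: load  L4 | P0:S(92), P1:I, P2:O(92), P3:I | bus: none
[13] P1: store L0 := 53 | P0:I, P1:M(53), P2:I, P3:I | bus: none
[14] P1: store L3 := 99 | P0:I, P1:M(99), P2:I, P3:I | bus: BusRdX
[15] P2: load  L7 | P0:I, P1:I, P2:S(10), P3:S(10) | bus: BusRd
[16] P3: load  L3 | P0:I, P1:O(99), P2:I, P3:S(99) | bus: BusRd
[17] P0: load  L2 | P0:S(24), P1:I, P2:O(24), P3:I | bus: BusRd
[18] P2: load  L4 | P0:S(92), P1:I, P2:O(92), P3:I | bus: none
[19] P2: store L6 := 68 | P0:I, P1:I, P2:M(68), P3:I | bus: BusRdX
[20] P0: load  L2 | P0:S(24), P1:I, P2:O(24), P3:I | bus: none
[21] P0: store L6 := 57 | P0:M(57), P1:I, P2:I, P3:I | bus: BusRdX,Flush
[22] P3: load  L1 | P0:S(84), P1:I, P2:I, P3:O(84) | bus: none
[23] P2: load  L3 | P0:I, P1:O(99), P2:S(99), P3:S(99) | bus: BusRd

invalidations = 1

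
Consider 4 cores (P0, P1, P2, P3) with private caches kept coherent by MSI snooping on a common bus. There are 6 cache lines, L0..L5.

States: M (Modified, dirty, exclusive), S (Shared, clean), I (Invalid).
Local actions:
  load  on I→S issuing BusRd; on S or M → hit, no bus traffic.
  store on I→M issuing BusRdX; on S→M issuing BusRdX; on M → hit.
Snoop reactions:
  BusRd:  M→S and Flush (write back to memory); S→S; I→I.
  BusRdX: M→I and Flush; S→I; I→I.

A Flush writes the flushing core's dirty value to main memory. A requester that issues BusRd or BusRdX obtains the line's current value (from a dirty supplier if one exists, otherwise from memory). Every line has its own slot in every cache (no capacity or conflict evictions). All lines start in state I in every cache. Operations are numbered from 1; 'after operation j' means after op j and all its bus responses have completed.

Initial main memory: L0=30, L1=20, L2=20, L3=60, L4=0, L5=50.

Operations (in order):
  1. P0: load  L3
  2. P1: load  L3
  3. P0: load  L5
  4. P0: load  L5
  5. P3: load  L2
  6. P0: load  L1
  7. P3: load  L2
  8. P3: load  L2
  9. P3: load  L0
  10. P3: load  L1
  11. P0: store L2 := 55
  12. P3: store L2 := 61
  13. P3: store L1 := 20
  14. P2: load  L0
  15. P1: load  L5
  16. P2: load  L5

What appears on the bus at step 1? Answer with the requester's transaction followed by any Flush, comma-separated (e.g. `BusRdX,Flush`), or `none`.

  op1 P0: load  L3 → S/I/I/I on L3; bus BusRd; mem=60
  op2 P1: load  L3 → S/S/I/I on L3; bus BusRd; mem=60
  op3 P0: load  L5 → S/I/I/I on L5; bus BusRd; mem=50
  op4 P0: load  L5 → S/I/I/I on L5; bus (none); mem=50
  op5 P3: load  L2 → I/I/I/S on L2; bus BusRd; mem=20
  op6 P0: load  L1 → S/I/I/I on L1; bus BusRd; mem=20
  op7 P3: load  L2 → I/I/I/S on L2; bus (none); mem=20
  op8 P3: load  L2 → I/I/I/S on L2; bus (none); mem=20
  op9 P3: load  L0 → I/I/I/S on L0; bus BusRd; mem=30
  op10 P3: load  L1 → S/I/I/S on L1; bus BusRd; mem=20
  op11 P0: store L2 := 55 → M/I/I/I on L2; bus BusRdX; mem=20
  op12 P3: store L2 := 61 → I/I/I/M on L2; bus BusRdX Flush; mem=55
  op13 P3: store L1 := 20 → I/I/I/M on L1; bus BusRdX; mem=20
  op14 P2: load  L0 → I/I/S/S on L0; bus BusRd; mem=30
  op15 P1: load  L5 → S/S/I/I on L5; bus BusRd; mem=50
  op16 P2: load  L5 → S/S/S/I on L5; bus BusRd; mem=50

bus = BusRd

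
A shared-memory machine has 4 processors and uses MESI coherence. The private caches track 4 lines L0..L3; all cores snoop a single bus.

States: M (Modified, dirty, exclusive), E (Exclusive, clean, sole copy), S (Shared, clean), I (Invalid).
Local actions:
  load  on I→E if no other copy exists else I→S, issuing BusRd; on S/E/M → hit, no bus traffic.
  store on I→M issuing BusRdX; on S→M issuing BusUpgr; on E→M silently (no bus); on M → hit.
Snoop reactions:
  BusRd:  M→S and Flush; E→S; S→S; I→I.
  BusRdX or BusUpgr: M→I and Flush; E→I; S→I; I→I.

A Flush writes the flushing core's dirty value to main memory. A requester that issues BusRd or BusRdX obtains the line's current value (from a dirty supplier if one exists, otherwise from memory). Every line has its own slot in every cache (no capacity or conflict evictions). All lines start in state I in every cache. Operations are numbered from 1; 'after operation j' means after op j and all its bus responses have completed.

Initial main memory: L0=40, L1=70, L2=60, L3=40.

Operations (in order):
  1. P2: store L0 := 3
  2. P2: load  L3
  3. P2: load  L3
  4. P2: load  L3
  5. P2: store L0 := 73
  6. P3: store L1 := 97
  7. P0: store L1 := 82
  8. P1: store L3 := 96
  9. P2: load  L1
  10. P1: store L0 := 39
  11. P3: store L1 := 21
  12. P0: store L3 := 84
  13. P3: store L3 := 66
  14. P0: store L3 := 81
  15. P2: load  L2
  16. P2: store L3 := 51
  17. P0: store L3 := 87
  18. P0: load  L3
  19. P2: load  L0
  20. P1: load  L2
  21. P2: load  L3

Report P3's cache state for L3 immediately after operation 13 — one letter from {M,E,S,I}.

state = M

1. P2: store L0 := 3  bus=[BusRdX]  L0: P0=I P1=I P2=M P3=I  mem[L0]=40
2. P2: load  L3  bus=[BusRd]  L3: P0=I P1=I P2=E P3=I  mem[L3]=40
3. P2: load  L3  bus=[-]  L3: P0=I P1=I P2=E P3=I  mem[L3]=40
4. P2: load  L3  bus=[-]  L3: P0=I P1=I P2=E P3=I  mem[L3]=40
5. P2: store L0 := 73  bus=[-]  L0: P0=I P1=I P2=M P3=I  mem[L0]=40
6. P3: store L1 := 97  bus=[BusRdX]  L1: P0=I P1=I P2=I P3=M  mem[L1]=70
7. P0: store L1 := 82  bus=[BusRdX,Flush]  L1: P0=M P1=I P2=I P3=I  mem[L1]=97
8. P1: store L3 := 96  bus=[BusRdX]  L3: P0=I P1=M P2=I P3=I  mem[L3]=40
9. P2: load  L1  bus=[BusRd,Flush]  L1: P0=S P1=I P2=S P3=I  mem[L1]=82
10. P1: store L0 := 39  bus=[BusRdX,Flush]  L0: P0=I P1=M P2=I P3=I  mem[L0]=73
11. P3: store L1 := 21  bus=[BusRdX]  L1: P0=I P1=I P2=I P3=M  mem[L1]=82
12. P0: store L3 := 84  bus=[BusRdX,Flush]  L3: P0=M P1=I P2=I P3=I  mem[L3]=96
13. P3: store L3 := 66  bus=[BusRdX,Flush]  L3: P0=I P1=I P2=I P3=M  mem[L3]=84
14. P0: store L3 := 81  bus=[BusRdX,Flush]  L3: P0=M P1=I P2=I P3=I  mem[L3]=66
15. P2: load  L2  bus=[BusRd]  L2: P0=I P1=I P2=E P3=I  mem[L2]=60
16. P2: store L3 := 51  bus=[BusRdX,Flush]  L3: P0=I P1=I P2=M P3=I  mem[L3]=81
17. P0: store L3 := 87  bus=[BusRdX,Flush]  L3: P0=M P1=I P2=I P3=I  mem[L3]=51
18. P0: load  L3  bus=[-]  L3: P0=M P1=I P2=I P3=I  mem[L3]=51
19. P2: load  L0  bus=[BusRd,Flush]  L0: P0=I P1=S P2=S P3=I  mem[L0]=39
20. P1: load  L2  bus=[BusRd]  L2: P0=I P1=S P2=S P3=I  mem[L2]=60
21. P2: load  L3  bus=[BusRd,Flush]  L3: P0=S P1=I P2=S P3=I  mem[L3]=87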